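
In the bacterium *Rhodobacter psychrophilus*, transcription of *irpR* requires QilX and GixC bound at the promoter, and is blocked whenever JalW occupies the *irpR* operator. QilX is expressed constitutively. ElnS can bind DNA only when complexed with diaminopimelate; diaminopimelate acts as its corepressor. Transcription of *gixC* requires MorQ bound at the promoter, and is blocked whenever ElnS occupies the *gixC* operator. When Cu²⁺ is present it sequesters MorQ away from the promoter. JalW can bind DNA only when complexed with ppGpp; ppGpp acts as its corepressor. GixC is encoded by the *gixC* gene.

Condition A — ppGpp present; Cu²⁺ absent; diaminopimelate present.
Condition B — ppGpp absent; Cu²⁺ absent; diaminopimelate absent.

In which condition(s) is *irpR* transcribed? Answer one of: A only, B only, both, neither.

Condition A:
ppGpp is present, so JalW is active.
QilX is produced constitutively and is active.
Cu²⁺ is absent, so MorQ is active.
Diaminopimelate is present, so ElnS is active.
With repressor ElnS bound, *gixC* is not transcribed.
So GixC is not produced.
With repressor JalW bound, *irpR* is not transcribed.
→ *irpR* is OFF in A.
Condition B:
ppGpp is absent, so JalW is inactive.
QilX is produced constitutively and is active.
Cu²⁺ is absent, so MorQ is active.
Diaminopimelate is absent, so ElnS is inactive.
No repressor is bound and MorQ is active, so *gixC* is transcribed.
So GixC is produced and active.
No repressor is bound and QilX and GixC are active, so *irpR* is transcribed.
→ *irpR* is ON in B.

B only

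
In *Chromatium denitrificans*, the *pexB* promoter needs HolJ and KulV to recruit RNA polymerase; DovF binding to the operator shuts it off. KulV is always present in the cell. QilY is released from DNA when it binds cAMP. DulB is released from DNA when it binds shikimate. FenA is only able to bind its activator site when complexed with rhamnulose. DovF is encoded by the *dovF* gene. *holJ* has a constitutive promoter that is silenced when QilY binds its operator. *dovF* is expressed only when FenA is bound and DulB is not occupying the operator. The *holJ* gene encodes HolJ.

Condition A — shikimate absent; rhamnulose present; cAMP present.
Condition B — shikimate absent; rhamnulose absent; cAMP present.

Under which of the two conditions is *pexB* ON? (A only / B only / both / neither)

both

Condition A:
Shikimate is absent, so DulB is active.
Rhamnulose is present, so FenA is active.
With repressor DulB bound, *dovF* is not transcribed.
So DovF is not produced.
cAMP is present, so QilY is inactive.
With no repressor bound, *holJ* is transcribed.
So HolJ is produced and active.
KulV is produced constitutively and is active.
No repressor is bound and HolJ and KulV are active, so *pexB* is transcribed.
→ *pexB* is ON in A.
Condition B:
Shikimate is absent, so DulB is active.
Rhamnulose is absent, so FenA is inactive.
With repressor DulB bound, *dovF* is not transcribed.
So DovF is not produced.
cAMP is present, so QilY is inactive.
With no repressor bound, *holJ* is transcribed.
So HolJ is produced and active.
KulV is produced constitutively and is active.
No repressor is bound and HolJ and KulV are active, so *pexB* is transcribed.
→ *pexB* is ON in B.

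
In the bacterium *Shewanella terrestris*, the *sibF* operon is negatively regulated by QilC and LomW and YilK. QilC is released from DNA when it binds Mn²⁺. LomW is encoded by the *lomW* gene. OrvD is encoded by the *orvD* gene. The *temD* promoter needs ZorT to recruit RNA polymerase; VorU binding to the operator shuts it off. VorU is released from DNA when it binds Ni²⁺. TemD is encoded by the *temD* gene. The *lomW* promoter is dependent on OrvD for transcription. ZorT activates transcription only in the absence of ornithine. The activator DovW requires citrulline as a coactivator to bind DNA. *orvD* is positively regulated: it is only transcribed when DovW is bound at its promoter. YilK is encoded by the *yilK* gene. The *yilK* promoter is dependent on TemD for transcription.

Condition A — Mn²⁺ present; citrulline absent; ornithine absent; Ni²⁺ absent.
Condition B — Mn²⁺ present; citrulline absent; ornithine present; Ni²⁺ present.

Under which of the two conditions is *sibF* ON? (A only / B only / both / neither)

Condition A:
Mn²⁺ is present, so QilC is inactive.
Citrulline is absent, so DovW is inactive.
Required activator DovW is absent, so *orvD* is not transcribed.
So OrvD is not produced.
Required activator OrvD is absent, so *lomW* is not transcribed.
So LomW is not produced.
Ornithine is absent, so ZorT is active.
Ni²⁺ is absent, so VorU is active.
With repressor VorU bound, *temD* is not transcribed.
So TemD is not produced.
Required activator TemD is absent, so *yilK* is not transcribed.
So YilK is not produced.
With no repressor bound, *sibF* is transcribed.
→ *sibF* is ON in A.
Condition B:
Mn²⁺ is present, so QilC is inactive.
Citrulline is absent, so DovW is inactive.
Required activator DovW is absent, so *orvD* is not transcribed.
So OrvD is not produced.
Required activator OrvD is absent, so *lomW* is not transcribed.
So LomW is not produced.
Ornithine is present, so ZorT is inactive.
Ni²⁺ is present, so VorU is inactive.
Required activator ZorT is absent, so *temD* is not transcribed.
So TemD is not produced.
Required activator TemD is absent, so *yilK* is not transcribed.
So YilK is not produced.
With no repressor bound, *sibF* is transcribed.
→ *sibF* is ON in B.

both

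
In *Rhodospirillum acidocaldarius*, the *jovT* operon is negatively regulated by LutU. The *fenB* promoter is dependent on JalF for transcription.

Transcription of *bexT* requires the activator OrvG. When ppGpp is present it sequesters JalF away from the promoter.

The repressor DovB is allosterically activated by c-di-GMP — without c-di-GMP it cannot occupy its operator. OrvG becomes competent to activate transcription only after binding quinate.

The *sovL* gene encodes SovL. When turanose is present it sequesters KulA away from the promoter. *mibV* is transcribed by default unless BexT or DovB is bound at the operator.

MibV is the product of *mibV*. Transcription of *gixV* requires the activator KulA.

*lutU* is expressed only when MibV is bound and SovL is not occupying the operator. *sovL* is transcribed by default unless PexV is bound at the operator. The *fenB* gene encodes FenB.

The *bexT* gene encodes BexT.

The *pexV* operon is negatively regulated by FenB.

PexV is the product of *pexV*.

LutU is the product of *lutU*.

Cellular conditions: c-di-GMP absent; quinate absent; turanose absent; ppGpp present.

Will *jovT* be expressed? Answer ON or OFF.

ppGpp is present, so JalF is inactive.
Required activator JalF is absent, so *fenB* is not transcribed.
So FenB is not produced.
With no repressor bound, *pexV* is transcribed.
So PexV is produced and active.
With repressor PexV bound, *sovL* is not transcribed.
So SovL is not produced.
Quinate is absent, so OrvG is inactive.
Required activator OrvG is absent, so *bexT* is not transcribed.
So BexT is not produced.
c-di-GMP is absent, so DovB is inactive.
With no repressor bound, *mibV* is transcribed.
So MibV is produced and active.
No repressor is bound and MibV is active, so *lutU* is transcribed.
So LutU is produced and active.
With repressor LutU bound, *jovT* is not transcribed.

OFF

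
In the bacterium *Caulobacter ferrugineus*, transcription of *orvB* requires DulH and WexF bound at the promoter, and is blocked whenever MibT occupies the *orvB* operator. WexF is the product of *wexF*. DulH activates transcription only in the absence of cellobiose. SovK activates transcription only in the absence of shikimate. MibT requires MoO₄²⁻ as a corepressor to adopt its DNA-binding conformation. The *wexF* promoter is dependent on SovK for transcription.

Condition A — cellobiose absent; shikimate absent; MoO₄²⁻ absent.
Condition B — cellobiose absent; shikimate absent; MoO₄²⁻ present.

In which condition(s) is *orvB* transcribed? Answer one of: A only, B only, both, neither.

Condition A:
Cellobiose is absent, so DulH is active.
Shikimate is absent, so SovK is active.
No repressor is bound and SovK is active, so *wexF* is transcribed.
So WexF is produced and active.
MoO₄²⁻ is absent, so MibT is inactive.
No repressor is bound and DulH and WexF are active, so *orvB* is transcribed.
→ *orvB* is ON in A.
Condition B:
Cellobiose is absent, so DulH is active.
Shikimate is absent, so SovK is active.
No repressor is bound and SovK is active, so *wexF* is transcribed.
So WexF is produced and active.
MoO₄²⁻ is present, so MibT is active.
With repressor MibT bound, *orvB* is not transcribed.
→ *orvB* is OFF in B.

A only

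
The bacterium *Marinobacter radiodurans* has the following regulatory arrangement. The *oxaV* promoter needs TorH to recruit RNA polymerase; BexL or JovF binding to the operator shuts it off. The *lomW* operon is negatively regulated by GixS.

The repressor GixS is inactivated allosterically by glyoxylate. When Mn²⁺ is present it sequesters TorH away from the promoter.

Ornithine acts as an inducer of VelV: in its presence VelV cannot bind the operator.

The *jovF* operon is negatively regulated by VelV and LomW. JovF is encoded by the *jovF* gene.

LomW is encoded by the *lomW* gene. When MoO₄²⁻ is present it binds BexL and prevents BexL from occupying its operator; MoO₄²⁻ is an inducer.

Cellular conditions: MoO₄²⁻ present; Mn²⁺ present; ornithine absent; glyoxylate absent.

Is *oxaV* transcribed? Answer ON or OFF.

MoO₄²⁻ is present, so BexL is inactive.
Mn²⁺ is present, so TorH is inactive.
Ornithine is absent, so VelV is active.
Glyoxylate is absent, so GixS is active.
With repressor GixS bound, *lomW* is not transcribed.
So LomW is not produced.
With repressor VelV bound, *jovF* is not transcribed.
So JovF is not produced.
Required activator TorH is absent, so *oxaV* is not transcribed.

OFF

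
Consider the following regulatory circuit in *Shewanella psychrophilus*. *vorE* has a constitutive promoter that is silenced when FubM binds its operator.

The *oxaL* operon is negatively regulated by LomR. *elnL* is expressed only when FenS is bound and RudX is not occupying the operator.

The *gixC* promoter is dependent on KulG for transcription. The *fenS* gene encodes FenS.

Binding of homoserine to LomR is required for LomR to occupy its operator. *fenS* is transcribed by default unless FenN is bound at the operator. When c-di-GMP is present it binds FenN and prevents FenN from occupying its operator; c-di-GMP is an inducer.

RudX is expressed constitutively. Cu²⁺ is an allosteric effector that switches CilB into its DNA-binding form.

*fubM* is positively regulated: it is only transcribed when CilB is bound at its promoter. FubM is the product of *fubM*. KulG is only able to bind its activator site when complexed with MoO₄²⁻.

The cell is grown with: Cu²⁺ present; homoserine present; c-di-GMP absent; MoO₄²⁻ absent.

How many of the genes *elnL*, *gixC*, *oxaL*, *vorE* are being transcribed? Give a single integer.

0

c-di-GMP is absent, so FenN is active.
With repressor FenN bound, *fenS* is not transcribed.
So FenS is not produced.
RudX is produced constitutively and is active.
With repressor RudX bound, *elnL* is not transcribed.
→ *elnL* is OFF.
MoO₄²⁻ is absent, so KulG is inactive.
Required activator KulG is absent, so *gixC* is not transcribed.
→ *gixC* is OFF.
Homoserine is present, so LomR is active.
With repressor LomR bound, *oxaL* is not transcribed.
→ *oxaL* is OFF.
Cu²⁺ is present, so CilB is active.
No repressor is bound and CilB is active, so *fubM* is transcribed.
So FubM is produced and active.
With repressor FubM bound, *vorE* is not transcribed.
→ *vorE* is OFF.
0 of the 4 genes are transcribed.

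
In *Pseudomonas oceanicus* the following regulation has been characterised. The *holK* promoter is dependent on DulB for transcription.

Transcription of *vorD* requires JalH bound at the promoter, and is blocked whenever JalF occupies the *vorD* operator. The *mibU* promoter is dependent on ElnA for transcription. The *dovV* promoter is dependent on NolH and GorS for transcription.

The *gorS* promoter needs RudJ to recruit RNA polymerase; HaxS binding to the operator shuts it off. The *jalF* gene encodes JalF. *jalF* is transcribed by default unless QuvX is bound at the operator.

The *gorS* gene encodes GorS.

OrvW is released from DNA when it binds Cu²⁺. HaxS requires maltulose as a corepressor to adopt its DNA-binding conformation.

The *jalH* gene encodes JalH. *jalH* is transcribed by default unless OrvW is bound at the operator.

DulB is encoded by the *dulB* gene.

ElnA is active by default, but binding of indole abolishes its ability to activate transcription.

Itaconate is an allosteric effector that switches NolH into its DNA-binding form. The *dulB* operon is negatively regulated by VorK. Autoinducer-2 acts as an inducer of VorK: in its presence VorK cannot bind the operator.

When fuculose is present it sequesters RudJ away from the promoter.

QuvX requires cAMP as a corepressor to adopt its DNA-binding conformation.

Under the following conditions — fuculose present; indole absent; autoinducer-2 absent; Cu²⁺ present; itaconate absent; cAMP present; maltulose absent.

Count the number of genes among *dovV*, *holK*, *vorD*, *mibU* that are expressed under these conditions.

Itaconate is absent, so NolH is inactive.
Maltulose is absent, so HaxS is inactive.
Fuculose is present, so RudJ is inactive.
Required activator RudJ is absent, so *gorS* is not transcribed.
So GorS is not produced.
Required activator NolH is absent, so *dovV* is not transcribed.
→ *dovV* is OFF.
Autoinducer-2 is absent, so VorK is active.
With repressor VorK bound, *dulB* is not transcribed.
So DulB is not produced.
Required activator DulB is absent, so *holK* is not transcribed.
→ *holK* is OFF.
cAMP is present, so QuvX is active.
With repressor QuvX bound, *jalF* is not transcribed.
So JalF is not produced.
Cu²⁺ is present, so OrvW is inactive.
With no repressor bound, *jalH* is transcribed.
So JalH is produced and active.
No repressor is bound and JalH is active, so *vorD* is transcribed.
→ *vorD* is ON.
Indole is absent, so ElnA is active.
No repressor is bound and ElnA is active, so *mibU* is transcribed.
→ *mibU* is ON.
2 of the 4 genes are transcribed.

2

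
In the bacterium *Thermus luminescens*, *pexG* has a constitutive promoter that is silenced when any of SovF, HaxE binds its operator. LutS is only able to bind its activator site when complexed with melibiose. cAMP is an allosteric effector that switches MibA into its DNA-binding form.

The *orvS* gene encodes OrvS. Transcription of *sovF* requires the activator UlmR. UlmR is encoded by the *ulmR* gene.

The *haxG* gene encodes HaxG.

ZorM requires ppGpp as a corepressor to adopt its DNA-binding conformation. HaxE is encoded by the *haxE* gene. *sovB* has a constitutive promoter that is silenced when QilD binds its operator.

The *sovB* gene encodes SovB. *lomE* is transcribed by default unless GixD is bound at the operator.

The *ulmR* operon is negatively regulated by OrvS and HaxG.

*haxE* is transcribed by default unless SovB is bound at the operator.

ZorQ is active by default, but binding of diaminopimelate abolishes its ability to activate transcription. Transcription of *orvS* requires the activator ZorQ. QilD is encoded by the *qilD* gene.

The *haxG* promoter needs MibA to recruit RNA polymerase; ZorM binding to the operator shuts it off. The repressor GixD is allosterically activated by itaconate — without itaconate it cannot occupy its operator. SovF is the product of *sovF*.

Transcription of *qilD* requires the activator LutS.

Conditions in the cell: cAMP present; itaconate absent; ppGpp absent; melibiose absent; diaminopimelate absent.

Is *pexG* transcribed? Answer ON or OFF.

ON

Diaminopimelate is absent, so ZorQ is active.
No repressor is bound and ZorQ is active, so *orvS* is transcribed.
So OrvS is produced and active.
ppGpp is absent, so ZorM is inactive.
cAMP is present, so MibA is active.
No repressor is bound and MibA is active, so *haxG* is transcribed.
So HaxG is produced and active.
With repressor OrvS bound, *ulmR* is not transcribed.
So UlmR is not produced.
Required activator UlmR is absent, so *sovF* is not transcribed.
So SovF is not produced.
Melibiose is absent, so LutS is inactive.
Required activator LutS is absent, so *qilD* is not transcribed.
So QilD is not produced.
With no repressor bound, *sovB* is transcribed.
So SovB is produced and active.
With repressor SovB bound, *haxE* is not transcribed.
So HaxE is not produced.
With no repressor bound, *pexG* is transcribed.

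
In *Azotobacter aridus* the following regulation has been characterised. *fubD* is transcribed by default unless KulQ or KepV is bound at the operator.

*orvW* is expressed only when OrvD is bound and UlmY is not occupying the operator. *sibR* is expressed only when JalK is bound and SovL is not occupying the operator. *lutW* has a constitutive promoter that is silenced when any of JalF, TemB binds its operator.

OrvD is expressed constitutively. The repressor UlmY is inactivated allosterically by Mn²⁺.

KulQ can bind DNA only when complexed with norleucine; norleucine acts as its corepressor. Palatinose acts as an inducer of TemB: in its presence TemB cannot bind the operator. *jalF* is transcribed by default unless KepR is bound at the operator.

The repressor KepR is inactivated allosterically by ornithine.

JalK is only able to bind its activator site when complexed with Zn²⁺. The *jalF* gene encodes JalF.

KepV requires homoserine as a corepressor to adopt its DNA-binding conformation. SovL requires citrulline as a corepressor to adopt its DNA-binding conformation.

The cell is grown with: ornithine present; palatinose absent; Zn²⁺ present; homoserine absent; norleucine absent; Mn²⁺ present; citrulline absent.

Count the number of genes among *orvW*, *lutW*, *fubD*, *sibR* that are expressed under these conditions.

OrvD is produced constitutively and is active.
Mn²⁺ is present, so UlmY is inactive.
No repressor is bound and OrvD is active, so *orvW* is transcribed.
→ *orvW* is ON.
Ornithine is present, so KepR is inactive.
With no repressor bound, *jalF* is transcribed.
So JalF is produced and active.
Palatinose is absent, so TemB is active.
With repressor JalF bound, *lutW* is not transcribed.
→ *lutW* is OFF.
Norleucine is absent, so KulQ is inactive.
Homoserine is absent, so KepV is inactive.
With no repressor bound, *fubD* is transcribed.
→ *fubD* is ON.
Citrulline is absent, so SovL is inactive.
Zn²⁺ is present, so JalK is active.
No repressor is bound and JalK is active, so *sibR* is transcribed.
→ *sibR* is ON.
3 of the 4 genes are transcribed.

3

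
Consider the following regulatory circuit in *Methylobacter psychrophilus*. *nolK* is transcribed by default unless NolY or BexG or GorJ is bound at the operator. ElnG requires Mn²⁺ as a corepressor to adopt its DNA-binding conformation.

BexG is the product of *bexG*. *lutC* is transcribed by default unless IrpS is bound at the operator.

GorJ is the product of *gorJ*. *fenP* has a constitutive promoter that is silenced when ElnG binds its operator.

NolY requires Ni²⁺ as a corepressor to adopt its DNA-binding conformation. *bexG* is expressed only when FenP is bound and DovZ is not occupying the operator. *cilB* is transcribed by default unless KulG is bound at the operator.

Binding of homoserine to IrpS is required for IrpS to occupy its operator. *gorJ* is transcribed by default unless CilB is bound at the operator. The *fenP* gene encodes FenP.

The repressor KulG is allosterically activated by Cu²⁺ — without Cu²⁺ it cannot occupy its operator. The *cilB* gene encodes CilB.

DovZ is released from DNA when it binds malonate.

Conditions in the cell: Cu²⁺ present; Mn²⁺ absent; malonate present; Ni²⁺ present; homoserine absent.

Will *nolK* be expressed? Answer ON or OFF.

OFF

Ni²⁺ is present, so NolY is active.
Malonate is present, so DovZ is inactive.
Mn²⁺ is absent, so ElnG is inactive.
With no repressor bound, *fenP* is transcribed.
So FenP is produced and active.
No repressor is bound and FenP is active, so *bexG* is transcribed.
So BexG is produced and active.
Cu²⁺ is present, so KulG is active.
With repressor KulG bound, *cilB* is not transcribed.
So CilB is not produced.
With no repressor bound, *gorJ* is transcribed.
So GorJ is produced and active.
With repressor NolY bound, *nolK* is not transcribed.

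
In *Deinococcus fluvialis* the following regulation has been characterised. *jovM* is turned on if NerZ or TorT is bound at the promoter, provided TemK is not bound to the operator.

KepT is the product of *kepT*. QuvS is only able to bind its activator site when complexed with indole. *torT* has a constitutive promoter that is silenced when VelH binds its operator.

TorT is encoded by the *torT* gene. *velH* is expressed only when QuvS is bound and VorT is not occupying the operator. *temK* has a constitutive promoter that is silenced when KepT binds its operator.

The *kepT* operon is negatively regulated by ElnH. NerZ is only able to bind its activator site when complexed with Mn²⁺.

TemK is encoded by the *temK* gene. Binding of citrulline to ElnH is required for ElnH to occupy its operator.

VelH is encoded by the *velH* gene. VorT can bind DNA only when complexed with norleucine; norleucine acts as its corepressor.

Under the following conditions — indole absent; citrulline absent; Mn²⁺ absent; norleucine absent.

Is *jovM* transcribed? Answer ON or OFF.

Mn²⁺ is absent, so NerZ is inactive.
Citrulline is absent, so ElnH is inactive.
With no repressor bound, *kepT* is transcribed.
So KepT is produced and active.
With repressor KepT bound, *temK* is not transcribed.
So TemK is not produced.
Norleucine is absent, so VorT is inactive.
Indole is absent, so QuvS is inactive.
Required activator QuvS is absent, so *velH* is not transcribed.
So VelH is not produced.
With no repressor bound, *torT* is transcribed.
So TorT is produced and active.
Activator TorT is present, so *jovM* is transcribed.

ON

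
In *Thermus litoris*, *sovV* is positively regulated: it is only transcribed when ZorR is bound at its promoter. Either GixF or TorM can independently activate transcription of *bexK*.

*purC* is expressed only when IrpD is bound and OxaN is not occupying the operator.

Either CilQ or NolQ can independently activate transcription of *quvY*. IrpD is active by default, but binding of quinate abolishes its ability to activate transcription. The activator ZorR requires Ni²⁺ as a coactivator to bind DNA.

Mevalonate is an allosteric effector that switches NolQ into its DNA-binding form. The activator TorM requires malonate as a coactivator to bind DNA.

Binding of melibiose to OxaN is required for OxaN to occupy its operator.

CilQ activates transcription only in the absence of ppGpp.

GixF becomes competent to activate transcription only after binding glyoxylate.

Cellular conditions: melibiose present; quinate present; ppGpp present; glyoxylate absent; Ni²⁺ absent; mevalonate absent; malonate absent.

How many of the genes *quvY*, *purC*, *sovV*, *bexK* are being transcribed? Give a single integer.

0

ppGpp is present, so CilQ is inactive.
Mevalonate is absent, so NolQ is inactive.
No activator is available at the *quvY* promoter, so *quvY* is not transcribed.
→ *quvY* is OFF.
Quinate is present, so IrpD is inactive.
Melibiose is present, so OxaN is active.
With repressor OxaN bound, *purC* is not transcribed.
→ *purC* is OFF.
Ni²⁺ is absent, so ZorR is inactive.
Required activator ZorR is absent, so *sovV* is not transcribed.
→ *sovV* is OFF.
Glyoxylate is absent, so GixF is inactive.
Malonate is absent, so TorM is inactive.
No activator is available at the *bexK* promoter, so *bexK* is not transcribed.
→ *bexK* is OFF.
0 of the 4 genes are transcribed.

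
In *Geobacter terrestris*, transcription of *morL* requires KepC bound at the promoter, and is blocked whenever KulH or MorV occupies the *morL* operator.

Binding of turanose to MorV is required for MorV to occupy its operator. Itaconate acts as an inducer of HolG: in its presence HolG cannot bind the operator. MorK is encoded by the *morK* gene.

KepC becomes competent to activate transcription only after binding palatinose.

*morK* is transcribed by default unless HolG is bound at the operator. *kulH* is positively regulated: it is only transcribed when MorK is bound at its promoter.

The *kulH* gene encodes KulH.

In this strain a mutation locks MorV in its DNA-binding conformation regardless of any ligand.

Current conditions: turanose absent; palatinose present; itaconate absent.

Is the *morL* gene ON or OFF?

OFF

Palatinose is present, so KepC is active.
Itaconate is absent, so HolG is active.
With repressor HolG bound, *morK* is not transcribed.
So MorK is not produced.
Required activator MorK is absent, so *kulH* is not transcribed.
So KulH is not produced.
MorV is constitutively active in this strain.
With repressor MorV bound, *morL* is not transcribed.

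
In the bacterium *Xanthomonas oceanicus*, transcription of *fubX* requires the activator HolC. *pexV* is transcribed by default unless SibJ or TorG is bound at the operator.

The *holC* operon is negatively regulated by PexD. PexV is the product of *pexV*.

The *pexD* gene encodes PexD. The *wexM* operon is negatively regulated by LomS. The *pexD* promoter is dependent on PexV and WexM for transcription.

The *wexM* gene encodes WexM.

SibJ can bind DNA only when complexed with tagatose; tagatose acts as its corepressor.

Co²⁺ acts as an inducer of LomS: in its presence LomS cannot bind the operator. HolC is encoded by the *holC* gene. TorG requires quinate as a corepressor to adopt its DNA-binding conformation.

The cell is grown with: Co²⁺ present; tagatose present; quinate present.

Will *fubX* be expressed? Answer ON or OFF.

ON

Tagatose is present, so SibJ is active.
Quinate is present, so TorG is active.
With repressor SibJ bound, *pexV* is not transcribed.
So PexV is not produced.
Co²⁺ is present, so LomS is inactive.
With no repressor bound, *wexM* is transcribed.
So WexM is produced and active.
Required activator PexV is absent, so *pexD* is not transcribed.
So PexD is not produced.
With no repressor bound, *holC* is transcribed.
So HolC is produced and active.
No repressor is bound and HolC is active, so *fubX* is transcribed.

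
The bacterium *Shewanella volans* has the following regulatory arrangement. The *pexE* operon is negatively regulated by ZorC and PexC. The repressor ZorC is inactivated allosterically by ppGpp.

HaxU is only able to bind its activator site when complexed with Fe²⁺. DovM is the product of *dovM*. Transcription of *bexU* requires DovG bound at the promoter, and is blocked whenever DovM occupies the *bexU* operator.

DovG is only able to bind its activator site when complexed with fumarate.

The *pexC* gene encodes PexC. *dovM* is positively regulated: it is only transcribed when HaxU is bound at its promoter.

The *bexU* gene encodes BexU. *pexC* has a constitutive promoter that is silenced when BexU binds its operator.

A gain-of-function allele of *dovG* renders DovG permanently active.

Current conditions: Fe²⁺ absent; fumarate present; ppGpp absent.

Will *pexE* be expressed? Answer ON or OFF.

OFF

ppGpp is absent, so ZorC is active.
DovG is constitutively active in this strain.
Fe²⁺ is absent, so HaxU is inactive.
Required activator HaxU is absent, so *dovM* is not transcribed.
So DovM is not produced.
No repressor is bound and DovG is active, so *bexU* is transcribed.
So BexU is produced and active.
With repressor BexU bound, *pexC* is not transcribed.
So PexC is not produced.
With repressor ZorC bound, *pexE* is not transcribed.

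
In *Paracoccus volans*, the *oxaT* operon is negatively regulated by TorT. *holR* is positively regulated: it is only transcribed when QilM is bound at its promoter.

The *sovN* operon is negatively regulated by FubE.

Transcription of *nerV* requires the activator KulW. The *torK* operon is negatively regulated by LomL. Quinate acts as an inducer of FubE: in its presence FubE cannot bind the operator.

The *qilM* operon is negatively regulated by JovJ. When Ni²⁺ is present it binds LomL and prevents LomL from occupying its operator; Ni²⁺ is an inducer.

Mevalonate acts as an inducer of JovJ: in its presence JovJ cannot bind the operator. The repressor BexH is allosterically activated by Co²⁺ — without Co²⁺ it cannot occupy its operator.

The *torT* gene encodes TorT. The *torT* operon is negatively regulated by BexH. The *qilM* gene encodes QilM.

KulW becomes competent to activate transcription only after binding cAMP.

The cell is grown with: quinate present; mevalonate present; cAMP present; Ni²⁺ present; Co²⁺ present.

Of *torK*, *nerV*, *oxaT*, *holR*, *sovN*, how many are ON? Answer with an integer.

Ni²⁺ is present, so LomL is inactive.
With no repressor bound, *torK* is transcribed.
→ *torK* is ON.
cAMP is present, so KulW is active.
No repressor is bound and KulW is active, so *nerV* is transcribed.
→ *nerV* is ON.
Co²⁺ is present, so BexH is active.
With repressor BexH bound, *torT* is not transcribed.
So TorT is not produced.
With no repressor bound, *oxaT* is transcribed.
→ *oxaT* is ON.
Mevalonate is present, so JovJ is inactive.
With no repressor bound, *qilM* is transcribed.
So QilM is produced and active.
No repressor is bound and QilM is active, so *holR* is transcribed.
→ *holR* is ON.
Quinate is present, so FubE is inactive.
With no repressor bound, *sovN* is transcribed.
→ *sovN* is ON.
5 of the 5 genes are transcribed.

5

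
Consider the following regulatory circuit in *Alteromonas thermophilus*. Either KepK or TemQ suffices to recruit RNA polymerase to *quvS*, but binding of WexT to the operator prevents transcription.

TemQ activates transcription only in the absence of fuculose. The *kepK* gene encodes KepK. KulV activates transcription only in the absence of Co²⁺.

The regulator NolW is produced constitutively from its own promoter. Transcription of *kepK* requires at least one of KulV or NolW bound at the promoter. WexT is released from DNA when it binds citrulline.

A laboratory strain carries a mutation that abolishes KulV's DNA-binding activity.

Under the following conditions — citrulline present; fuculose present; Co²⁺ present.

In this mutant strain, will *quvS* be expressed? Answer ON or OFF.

ON

KulV is non-functional in this strain, so it has no effect.
NolW is produced constitutively and is active.
Activator NolW is present, so *kepK* is transcribed.
So KepK is produced and active.
Citrulline is present, so WexT is inactive.
Fuculose is present, so TemQ is inactive.
Activator KepK is present, so *quvS* is transcribed.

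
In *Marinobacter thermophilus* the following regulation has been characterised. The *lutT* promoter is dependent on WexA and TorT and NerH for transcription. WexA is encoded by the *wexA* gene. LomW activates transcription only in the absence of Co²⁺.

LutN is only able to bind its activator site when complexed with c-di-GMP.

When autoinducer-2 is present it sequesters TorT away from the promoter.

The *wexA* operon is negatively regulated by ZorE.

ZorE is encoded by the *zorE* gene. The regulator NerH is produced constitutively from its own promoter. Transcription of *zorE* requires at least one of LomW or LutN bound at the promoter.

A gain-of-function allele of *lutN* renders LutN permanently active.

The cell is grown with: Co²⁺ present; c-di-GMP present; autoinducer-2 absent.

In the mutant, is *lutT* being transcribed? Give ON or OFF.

OFF

Co²⁺ is present, so LomW is inactive.
LutN is constitutively active in this strain.
Activator LutN is present, so *zorE* is transcribed.
So ZorE is produced and active.
With repressor ZorE bound, *wexA* is not transcribed.
So WexA is not produced.
Autoinducer-2 is absent, so TorT is active.
NerH is produced constitutively and is active.
Required activator WexA is absent, so *lutT* is not transcribed.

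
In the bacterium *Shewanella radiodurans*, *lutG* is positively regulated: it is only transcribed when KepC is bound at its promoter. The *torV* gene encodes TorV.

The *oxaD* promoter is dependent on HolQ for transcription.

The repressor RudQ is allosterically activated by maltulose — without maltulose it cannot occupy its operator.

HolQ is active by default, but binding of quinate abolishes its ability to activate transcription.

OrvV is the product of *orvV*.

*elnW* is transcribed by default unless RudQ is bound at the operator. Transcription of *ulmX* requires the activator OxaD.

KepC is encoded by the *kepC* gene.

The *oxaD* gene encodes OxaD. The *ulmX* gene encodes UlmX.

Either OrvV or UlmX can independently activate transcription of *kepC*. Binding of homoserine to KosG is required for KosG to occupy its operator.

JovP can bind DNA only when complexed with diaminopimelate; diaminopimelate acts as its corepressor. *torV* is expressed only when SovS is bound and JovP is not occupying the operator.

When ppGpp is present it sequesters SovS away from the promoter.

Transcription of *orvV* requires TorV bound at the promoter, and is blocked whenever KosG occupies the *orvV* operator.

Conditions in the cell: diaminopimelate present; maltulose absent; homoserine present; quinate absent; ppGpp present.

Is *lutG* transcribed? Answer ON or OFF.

ON

ppGpp is present, so SovS is inactive.
Diaminopimelate is present, so JovP is active.
With repressor JovP bound, *torV* is not transcribed.
So TorV is not produced.
Homoserine is present, so KosG is active.
With repressor KosG bound, *orvV* is not transcribed.
So OrvV is not produced.
Quinate is absent, so HolQ is active.
No repressor is bound and HolQ is active, so *oxaD* is transcribed.
So OxaD is produced and active.
No repressor is bound and OxaD is active, so *ulmX* is transcribed.
So UlmX is produced and active.
Activator UlmX is present, so *kepC* is transcribed.
So KepC is produced and active.
No repressor is bound and KepC is active, so *lutG* is transcribed.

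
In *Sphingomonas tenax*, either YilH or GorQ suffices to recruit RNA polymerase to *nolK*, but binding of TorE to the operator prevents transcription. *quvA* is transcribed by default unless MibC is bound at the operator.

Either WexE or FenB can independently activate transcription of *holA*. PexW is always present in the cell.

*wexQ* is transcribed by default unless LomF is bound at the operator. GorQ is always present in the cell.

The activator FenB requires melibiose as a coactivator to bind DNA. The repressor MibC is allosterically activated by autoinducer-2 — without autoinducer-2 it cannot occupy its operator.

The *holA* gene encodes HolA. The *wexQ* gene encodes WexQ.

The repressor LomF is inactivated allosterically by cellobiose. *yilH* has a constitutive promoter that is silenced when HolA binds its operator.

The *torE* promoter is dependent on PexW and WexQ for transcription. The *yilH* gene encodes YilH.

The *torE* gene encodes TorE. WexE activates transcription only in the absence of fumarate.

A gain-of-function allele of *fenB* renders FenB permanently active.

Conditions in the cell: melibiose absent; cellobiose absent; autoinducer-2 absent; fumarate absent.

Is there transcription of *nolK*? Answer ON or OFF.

ON

Fumarate is absent, so WexE is active.
FenB is constitutively active in this strain.
Activator WexE is present, so *holA* is transcribed.
So HolA is produced and active.
With repressor HolA bound, *yilH* is not transcribed.
So YilH is not produced.
GorQ is produced constitutively and is active.
PexW is produced constitutively and is active.
Cellobiose is absent, so LomF is active.
With repressor LomF bound, *wexQ* is not transcribed.
So WexQ is not produced.
Required activator WexQ is absent, so *torE* is not transcribed.
So TorE is not produced.
Activator GorQ is present, so *nolK* is transcribed.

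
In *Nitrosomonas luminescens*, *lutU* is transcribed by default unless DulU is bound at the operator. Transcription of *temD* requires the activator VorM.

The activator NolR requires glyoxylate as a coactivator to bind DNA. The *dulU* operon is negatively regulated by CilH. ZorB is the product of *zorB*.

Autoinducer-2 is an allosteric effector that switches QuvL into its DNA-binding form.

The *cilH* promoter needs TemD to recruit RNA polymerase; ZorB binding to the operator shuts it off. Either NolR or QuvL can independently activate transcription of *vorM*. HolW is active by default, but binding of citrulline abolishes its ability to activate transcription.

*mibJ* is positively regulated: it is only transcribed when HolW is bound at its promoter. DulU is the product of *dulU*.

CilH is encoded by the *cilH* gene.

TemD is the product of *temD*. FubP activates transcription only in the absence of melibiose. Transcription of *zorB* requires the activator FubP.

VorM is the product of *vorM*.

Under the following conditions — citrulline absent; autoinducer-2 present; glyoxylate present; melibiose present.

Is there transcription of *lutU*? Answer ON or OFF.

ON

Glyoxylate is present, so NolR is active.
Autoinducer-2 is present, so QuvL is active.
Activator NolR is present, so *vorM* is transcribed.
So VorM is produced and active.
No repressor is bound and VorM is active, so *temD* is transcribed.
So TemD is produced and active.
Melibiose is present, so FubP is inactive.
Required activator FubP is absent, so *zorB* is not transcribed.
So ZorB is not produced.
No repressor is bound and TemD is active, so *cilH* is transcribed.
So CilH is produced and active.
With repressor CilH bound, *dulU* is not transcribed.
So DulU is not produced.
With no repressor bound, *lutU* is transcribed.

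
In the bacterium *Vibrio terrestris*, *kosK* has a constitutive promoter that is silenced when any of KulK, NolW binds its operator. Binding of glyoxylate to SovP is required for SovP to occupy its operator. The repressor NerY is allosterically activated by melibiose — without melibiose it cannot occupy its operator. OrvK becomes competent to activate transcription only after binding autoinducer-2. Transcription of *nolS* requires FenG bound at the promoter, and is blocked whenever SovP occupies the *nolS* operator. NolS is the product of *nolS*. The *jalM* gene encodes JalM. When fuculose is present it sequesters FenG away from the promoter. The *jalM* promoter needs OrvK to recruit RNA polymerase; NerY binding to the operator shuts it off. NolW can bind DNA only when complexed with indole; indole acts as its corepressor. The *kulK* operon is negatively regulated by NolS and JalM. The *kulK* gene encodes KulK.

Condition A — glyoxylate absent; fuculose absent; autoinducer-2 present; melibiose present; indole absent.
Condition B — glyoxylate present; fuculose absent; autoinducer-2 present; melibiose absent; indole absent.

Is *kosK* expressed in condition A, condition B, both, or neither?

Condition A:
Glyoxylate is absent, so SovP is inactive.
Fuculose is absent, so FenG is active.
No repressor is bound and FenG is active, so *nolS* is transcribed.
So NolS is produced and active.
Autoinducer-2 is present, so OrvK is active.
Melibiose is present, so NerY is active.
With repressor NerY bound, *jalM* is not transcribed.
So JalM is not produced.
With repressor NolS bound, *kulK* is not transcribed.
So KulK is not produced.
Indole is absent, so NolW is inactive.
With no repressor bound, *kosK* is transcribed.
→ *kosK* is ON in A.
Condition B:
Glyoxylate is present, so SovP is active.
Fuculose is absent, so FenG is active.
With repressor SovP bound, *nolS* is not transcribed.
So NolS is not produced.
Autoinducer-2 is present, so OrvK is active.
Melibiose is absent, so NerY is inactive.
No repressor is bound and OrvK is active, so *jalM* is transcribed.
So JalM is produced and active.
With repressor JalM bound, *kulK* is not transcribed.
So KulK is not produced.
Indole is absent, so NolW is inactive.
With no repressor bound, *kosK* is transcribed.
→ *kosK* is ON in B.

both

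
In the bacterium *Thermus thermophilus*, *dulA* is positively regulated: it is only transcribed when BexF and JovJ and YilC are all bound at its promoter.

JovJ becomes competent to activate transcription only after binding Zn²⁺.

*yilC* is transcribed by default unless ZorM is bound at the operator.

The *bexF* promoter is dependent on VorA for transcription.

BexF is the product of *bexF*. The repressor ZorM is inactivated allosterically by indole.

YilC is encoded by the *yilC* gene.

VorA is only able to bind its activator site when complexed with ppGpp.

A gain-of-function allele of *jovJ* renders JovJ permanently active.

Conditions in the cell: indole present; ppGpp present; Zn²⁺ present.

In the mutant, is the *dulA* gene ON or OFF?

ppGpp is present, so VorA is active.
No repressor is bound and VorA is active, so *bexF* is transcribed.
So BexF is produced and active.
JovJ is constitutively active in this strain.
Indole is present, so ZorM is inactive.
With no repressor bound, *yilC* is transcribed.
So YilC is produced and active.
No repressor is bound and BexF and JovJ and YilC are active, so *dulA* is transcribed.

ON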